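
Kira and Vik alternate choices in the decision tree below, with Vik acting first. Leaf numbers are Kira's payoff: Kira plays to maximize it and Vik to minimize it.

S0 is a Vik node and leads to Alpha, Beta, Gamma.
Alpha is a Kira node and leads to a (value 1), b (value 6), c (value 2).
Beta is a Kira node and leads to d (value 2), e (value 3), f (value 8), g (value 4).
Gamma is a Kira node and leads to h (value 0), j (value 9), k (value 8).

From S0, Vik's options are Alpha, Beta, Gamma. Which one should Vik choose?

Alpha

Alpha (Kira): max(1, 6, 2) = 6
Beta (Kira): max(2, 3, 8, 4) = 8
Gamma (Kira): max(0, 9, 8) = 9
S0 (Vik): min(6, 8, 9) = 6
Vik at S0 wants the lowest of {Alpha=6, Beta=8, Gamma=9}, so chooses Alpha.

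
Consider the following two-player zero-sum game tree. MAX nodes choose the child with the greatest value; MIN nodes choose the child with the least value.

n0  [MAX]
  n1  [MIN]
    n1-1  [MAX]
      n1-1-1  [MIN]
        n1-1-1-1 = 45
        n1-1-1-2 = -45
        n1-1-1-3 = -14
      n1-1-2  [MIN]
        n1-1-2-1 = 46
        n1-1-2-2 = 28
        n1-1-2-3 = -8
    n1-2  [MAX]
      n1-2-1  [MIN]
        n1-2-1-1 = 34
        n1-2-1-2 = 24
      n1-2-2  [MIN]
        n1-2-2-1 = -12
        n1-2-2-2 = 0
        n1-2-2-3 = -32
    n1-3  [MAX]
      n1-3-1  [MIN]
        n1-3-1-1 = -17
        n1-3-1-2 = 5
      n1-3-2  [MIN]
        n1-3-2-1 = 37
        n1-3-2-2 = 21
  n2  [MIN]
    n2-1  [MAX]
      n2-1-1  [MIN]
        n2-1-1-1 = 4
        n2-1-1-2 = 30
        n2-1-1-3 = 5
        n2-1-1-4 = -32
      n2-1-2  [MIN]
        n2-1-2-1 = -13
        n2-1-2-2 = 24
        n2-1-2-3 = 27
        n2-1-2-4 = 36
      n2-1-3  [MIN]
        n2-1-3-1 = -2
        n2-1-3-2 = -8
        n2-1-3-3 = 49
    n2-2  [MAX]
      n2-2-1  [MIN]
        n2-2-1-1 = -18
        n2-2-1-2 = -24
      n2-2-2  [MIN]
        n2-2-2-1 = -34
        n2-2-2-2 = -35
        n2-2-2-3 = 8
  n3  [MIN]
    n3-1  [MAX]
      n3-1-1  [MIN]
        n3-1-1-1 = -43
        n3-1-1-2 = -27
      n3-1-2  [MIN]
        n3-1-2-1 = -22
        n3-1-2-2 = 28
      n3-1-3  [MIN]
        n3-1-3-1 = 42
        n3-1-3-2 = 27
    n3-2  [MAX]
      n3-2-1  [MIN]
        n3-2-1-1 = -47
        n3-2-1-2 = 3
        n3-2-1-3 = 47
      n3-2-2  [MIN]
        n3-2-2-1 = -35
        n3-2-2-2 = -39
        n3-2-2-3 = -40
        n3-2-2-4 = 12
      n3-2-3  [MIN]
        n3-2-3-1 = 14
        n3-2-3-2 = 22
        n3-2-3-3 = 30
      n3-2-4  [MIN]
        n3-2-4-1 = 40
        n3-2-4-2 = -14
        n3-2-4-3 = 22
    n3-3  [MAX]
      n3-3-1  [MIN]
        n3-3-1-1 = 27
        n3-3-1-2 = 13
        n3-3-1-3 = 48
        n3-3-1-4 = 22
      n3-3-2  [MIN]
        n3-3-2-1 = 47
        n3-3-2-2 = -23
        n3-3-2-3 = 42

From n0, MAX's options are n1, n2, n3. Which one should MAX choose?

n1-1-1 (MIN): min(45, -45, -14) = -45
n1-1-2 (MIN): min(46, 28, -8) = -8
n1-1 (MAX): max(-45, -8) = -8
n1-2-1 (MIN): min(34, 24) = 24
n1-2-2 (MIN): min(-12, 0, -32) = -32
n1-2 (MAX): max(24, -32) = 24
n1-3-1 (MIN): min(-17, 5) = -17
n1-3-2 (MIN): min(37, 21) = 21
n1-3 (MAX): max(-17, 21) = 21
n1 (MIN): min(-8, 24, 21) = -8
n2-1-1 (MIN): min(4, 30, 5, -32) = -32
n2-1-2 (MIN): min(-13, 24, 27, 36) = -13
n2-1-3 (MIN): min(-2, -8, 49) = -8
n2-1 (MAX): max(-32, -13, -8) = -8
n2-2-1 (MIN): min(-18, -24) = -24
n2-2-2 (MIN): min(-34, -35, 8) = -35
n2-2 (MAX): max(-24, -35) = -24
n2 (MIN): min(-8, -24) = -24
n3-1-1 (MIN): min(-43, -27) = -43
n3-1-2 (MIN): min(-22, 28) = -22
n3-1-3 (MIN): min(42, 27) = 27
n3-1 (MAX): max(-43, -22, 27) = 27
n3-2-1 (MIN): min(-47, 3, 47) = -47
n3-2-2 (MIN): min(-35, -39, -40, 12) = -40
n3-2-3 (MIN): min(14, 22, 30) = 14
n3-2-4 (MIN): min(40, -14, 22) = -14
n3-2 (MAX): max(-47, -40, 14, -14) = 14
n3-3-1 (MIN): min(27, 13, 48, 22) = 13
n3-3-2 (MIN): min(47, -23, 42) = -23
n3-3 (MAX): max(13, -23) = 13
n3 (MIN): min(27, 14, 13) = 13
n0 (MAX): max(-8, -24, 13) = 13
MAX at n0 wants the highest of {n1=-8, n2=-24, n3=13}, so chooses n3.

n3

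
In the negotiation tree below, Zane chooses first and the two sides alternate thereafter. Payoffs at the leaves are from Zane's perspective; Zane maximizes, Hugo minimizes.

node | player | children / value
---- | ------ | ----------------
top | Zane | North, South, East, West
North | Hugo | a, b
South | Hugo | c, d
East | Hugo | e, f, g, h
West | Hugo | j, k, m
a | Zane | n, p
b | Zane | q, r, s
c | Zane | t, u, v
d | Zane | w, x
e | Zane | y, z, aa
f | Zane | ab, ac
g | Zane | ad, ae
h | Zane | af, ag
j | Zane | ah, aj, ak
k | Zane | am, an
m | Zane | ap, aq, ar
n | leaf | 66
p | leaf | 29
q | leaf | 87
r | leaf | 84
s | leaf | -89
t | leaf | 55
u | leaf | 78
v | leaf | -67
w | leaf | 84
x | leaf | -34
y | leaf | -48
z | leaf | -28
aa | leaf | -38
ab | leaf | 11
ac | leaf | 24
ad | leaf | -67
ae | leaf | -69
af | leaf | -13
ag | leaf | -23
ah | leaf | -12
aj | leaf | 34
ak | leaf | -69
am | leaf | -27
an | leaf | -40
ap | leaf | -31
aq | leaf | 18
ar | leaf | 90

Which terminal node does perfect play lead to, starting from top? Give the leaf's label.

a (Zane): max(66, 29) = 66
b (Zane): max(87, 84, -89) = 87
North (Hugo): min(66, 87) = 66
c (Zane): max(55, 78, -67) = 78
d (Zane): max(84, -34) = 84
South (Hugo): min(78, 84) = 78
e (Zane): max(-48, -28, -38) = -28
f (Zane): max(11, 24) = 24
g (Zane): max(-67, -69) = -67
h (Zane): max(-13, -23) = -13
East (Hugo): min(-28, 24, -67, -13) = -67
j (Zane): max(-12, 34, -69) = 34
k (Zane): max(-27, -40) = -27
m (Zane): max(-31, 18, 90) = 90
West (Hugo): min(34, -27, 90) = -27
top (Zane): max(66, 78, -67, -27) = 78
At top, Zane picks South (highest: 78).
At South, Hugo picks c (lowest: 78).
At c, Zane picks u (highest: 78).
Terminal value 78.

u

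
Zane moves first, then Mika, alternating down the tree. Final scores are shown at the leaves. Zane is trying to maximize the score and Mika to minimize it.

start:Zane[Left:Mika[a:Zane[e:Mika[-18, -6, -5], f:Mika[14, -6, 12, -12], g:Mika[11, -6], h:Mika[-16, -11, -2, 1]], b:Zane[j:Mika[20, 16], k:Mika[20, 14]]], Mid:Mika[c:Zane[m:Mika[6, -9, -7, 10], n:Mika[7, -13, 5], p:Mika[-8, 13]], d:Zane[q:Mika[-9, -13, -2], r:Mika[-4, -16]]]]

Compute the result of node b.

j (Mika): min(20, 16) = 16
k (Mika): min(20, 14) = 14
b (Zane): max(16, 14) = 16

16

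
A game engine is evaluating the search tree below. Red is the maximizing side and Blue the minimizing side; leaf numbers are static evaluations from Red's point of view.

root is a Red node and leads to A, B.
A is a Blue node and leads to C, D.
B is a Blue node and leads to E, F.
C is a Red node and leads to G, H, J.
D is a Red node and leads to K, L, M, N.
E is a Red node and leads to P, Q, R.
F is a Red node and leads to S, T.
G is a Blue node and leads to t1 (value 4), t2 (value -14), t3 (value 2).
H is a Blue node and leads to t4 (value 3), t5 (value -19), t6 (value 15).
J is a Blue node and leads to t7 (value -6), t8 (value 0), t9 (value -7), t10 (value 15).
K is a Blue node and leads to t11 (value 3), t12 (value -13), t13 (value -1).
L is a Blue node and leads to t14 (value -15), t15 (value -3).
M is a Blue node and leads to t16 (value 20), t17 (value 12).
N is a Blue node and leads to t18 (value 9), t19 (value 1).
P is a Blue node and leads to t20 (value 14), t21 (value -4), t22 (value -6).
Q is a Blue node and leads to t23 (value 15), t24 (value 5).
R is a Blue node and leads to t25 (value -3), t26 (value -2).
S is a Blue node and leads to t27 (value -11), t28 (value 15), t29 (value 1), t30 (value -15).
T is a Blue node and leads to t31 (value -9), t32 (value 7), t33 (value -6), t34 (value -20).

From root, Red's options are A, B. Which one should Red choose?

G (Blue): min(4, -14, 2) = -14
H (Blue): min(3, -19, 15) = -19
J (Blue): min(-6, 0, -7, 15) = -7
C (Red): max(-14, -19, -7) = -7
K (Blue): min(3, -13, -1) = -13
L (Blue): min(-15, -3) = -15
M (Blue): min(20, 12) = 12
N (Blue): min(9, 1) = 1
D (Red): max(-13, -15, 12, 1) = 12
A (Blue): min(-7, 12) = -7
P (Blue): min(14, -4, -6) = -6
Q (Blue): min(15, 5) = 5
R (Blue): min(-3, -2) = -3
E (Red): max(-6, 5, -3) = 5
S (Blue): min(-11, 15, 1, -15) = -15
T (Blue): min(-9, 7, -6, -20) = -20
F (Red): max(-15, -20) = -15
B (Blue): min(5, -15) = -15
root (Red): max(-7, -15) = -7
Red at root wants the highest of {A=-7, B=-15}, so chooses A.

A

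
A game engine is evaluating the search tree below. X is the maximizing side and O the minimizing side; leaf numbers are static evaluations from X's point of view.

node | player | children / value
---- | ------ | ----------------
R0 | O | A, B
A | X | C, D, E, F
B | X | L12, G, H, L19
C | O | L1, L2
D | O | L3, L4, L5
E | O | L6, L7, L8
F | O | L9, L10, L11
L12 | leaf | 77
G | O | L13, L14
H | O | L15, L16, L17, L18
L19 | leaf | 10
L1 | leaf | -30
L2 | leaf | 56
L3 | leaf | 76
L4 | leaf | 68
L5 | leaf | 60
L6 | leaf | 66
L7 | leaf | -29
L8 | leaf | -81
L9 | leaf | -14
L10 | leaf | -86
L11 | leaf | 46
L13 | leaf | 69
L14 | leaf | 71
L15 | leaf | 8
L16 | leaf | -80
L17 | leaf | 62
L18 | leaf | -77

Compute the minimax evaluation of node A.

C (O): min(-30, 56) = -30
D (O): min(76, 68, 60) = 60
E (O): min(66, -29, -81) = -81
F (O): min(-14, -86, 46) = -86
A (X): max(-30, 60, -81, -86) = 60

60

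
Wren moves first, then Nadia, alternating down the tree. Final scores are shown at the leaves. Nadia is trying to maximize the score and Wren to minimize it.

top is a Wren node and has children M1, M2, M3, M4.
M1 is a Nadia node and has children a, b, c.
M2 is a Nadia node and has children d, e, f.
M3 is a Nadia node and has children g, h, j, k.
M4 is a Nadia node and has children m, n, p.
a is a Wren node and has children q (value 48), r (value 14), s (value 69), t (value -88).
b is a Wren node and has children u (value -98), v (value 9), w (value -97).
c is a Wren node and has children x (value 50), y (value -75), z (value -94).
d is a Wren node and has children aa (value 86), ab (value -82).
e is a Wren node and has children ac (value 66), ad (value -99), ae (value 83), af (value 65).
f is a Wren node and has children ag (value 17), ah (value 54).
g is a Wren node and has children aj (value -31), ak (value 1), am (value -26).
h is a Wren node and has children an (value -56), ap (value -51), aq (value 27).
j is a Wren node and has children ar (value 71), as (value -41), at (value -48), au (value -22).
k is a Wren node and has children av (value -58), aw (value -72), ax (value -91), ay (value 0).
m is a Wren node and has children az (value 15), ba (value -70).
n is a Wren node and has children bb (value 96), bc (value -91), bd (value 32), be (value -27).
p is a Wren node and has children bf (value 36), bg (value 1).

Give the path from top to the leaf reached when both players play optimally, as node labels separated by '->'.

top -> M1 -> a -> t

a (Wren): min(48, 14, 69, -88) = -88
b (Wren): min(-98, 9, -97) = -98
c (Wren): min(50, -75, -94) = -94
M1 (Nadia): max(-88, -98, -94) = -88
d (Wren): min(86, -82) = -82
e (Wren): min(66, -99, 83, 65) = -99
f (Wren): min(17, 54) = 17
M2 (Nadia): max(-82, -99, 17) = 17
g (Wren): min(-31, 1, -26) = -31
h (Wren): min(-56, -51, 27) = -56
j (Wren): min(71, -41, -48, -22) = -48
k (Wren): min(-58, -72, -91, 0) = -91
M3 (Nadia): max(-31, -56, -48, -91) = -31
m (Wren): min(15, -70) = -70
n (Wren): min(96, -91, 32, -27) = -91
p (Wren): min(36, 1) = 1
M4 (Nadia): max(-70, -91, 1) = 1
top (Wren): min(-88, 17, -31, 1) = -88
At top, Wren picks M1 (lowest: -88).
At M1, Nadia picks a (highest: -88).
At a, Wren picks t (lowest: -88).
Terminal value -88.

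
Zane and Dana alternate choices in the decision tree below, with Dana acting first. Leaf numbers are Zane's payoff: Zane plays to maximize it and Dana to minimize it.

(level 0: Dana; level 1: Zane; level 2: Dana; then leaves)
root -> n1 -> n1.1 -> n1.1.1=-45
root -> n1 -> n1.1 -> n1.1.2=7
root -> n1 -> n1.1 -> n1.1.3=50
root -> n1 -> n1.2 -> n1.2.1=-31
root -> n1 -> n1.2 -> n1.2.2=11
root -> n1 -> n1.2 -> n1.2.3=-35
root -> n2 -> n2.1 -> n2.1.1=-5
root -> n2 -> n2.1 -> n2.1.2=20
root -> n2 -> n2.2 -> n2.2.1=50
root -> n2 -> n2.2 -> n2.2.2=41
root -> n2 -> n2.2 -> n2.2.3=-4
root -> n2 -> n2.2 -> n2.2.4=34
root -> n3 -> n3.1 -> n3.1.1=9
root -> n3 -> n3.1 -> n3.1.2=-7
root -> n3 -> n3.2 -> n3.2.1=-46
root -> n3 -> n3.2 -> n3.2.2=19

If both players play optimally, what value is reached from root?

-35

n1.1 (Dana): min(-45, 7, 50) = -45
n1.2 (Dana): min(-31, 11, -35) = -35
n1 (Zane): max(-45, -35) = -35
n2.1 (Dana): min(-5, 20) = -5
n2.2 (Dana): min(50, 41, -4, 34) = -4
n2 (Zane): max(-5, -4) = -4
n3.1 (Dana): min(9, -7) = -7
n3.2 (Dana): min(-46, 19) = -46
n3 (Zane): max(-7, -46) = -7
root (Dana): min(-35, -4, -7) = -35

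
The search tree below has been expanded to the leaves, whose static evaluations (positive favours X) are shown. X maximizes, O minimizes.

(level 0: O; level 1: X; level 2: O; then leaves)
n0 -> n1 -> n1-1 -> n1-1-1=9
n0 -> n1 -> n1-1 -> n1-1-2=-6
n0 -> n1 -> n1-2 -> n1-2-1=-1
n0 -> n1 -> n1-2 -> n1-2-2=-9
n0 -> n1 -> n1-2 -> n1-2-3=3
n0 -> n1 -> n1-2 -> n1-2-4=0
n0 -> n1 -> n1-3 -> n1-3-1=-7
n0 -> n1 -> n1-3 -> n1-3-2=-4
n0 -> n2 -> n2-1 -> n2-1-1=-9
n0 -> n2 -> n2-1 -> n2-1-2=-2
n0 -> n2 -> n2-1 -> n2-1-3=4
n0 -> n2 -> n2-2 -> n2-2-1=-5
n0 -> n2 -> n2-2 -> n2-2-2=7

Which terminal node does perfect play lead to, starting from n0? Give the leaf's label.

n1-1-2

n1-1 (O): min(9, -6) = -6
n1-2 (O): min(-1, -9, 3, 0) = -9
n1-3 (O): min(-7, -4) = -7
n1 (X): max(-6, -9, -7) = -6
n2-1 (O): min(-9, -2, 4) = -9
n2-2 (O): min(-5, 7) = -5
n2 (X): max(-9, -5) = -5
n0 (O): min(-6, -5) = -6
At n0, O picks n1 (lowest: -6).
At n1, X picks n1-1 (highest: -6).
At n1-1, O picks n1-1-2 (lowest: -6).
Terminal value -6.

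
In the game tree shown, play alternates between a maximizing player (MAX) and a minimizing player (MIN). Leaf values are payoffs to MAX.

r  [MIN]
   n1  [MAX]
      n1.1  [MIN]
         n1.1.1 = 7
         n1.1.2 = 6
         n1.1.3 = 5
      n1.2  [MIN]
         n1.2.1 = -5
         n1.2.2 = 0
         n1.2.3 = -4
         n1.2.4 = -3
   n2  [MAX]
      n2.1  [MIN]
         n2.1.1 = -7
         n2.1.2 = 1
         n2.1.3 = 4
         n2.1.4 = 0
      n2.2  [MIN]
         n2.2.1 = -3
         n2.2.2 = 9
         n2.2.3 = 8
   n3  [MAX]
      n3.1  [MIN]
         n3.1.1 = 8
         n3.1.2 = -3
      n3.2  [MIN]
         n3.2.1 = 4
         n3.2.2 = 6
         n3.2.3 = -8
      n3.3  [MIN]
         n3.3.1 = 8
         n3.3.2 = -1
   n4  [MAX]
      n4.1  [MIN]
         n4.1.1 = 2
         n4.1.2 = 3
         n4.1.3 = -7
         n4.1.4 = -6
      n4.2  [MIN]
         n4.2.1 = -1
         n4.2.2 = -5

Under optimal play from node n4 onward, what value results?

n4.1 (MIN): min(2, 3, -7, -6) = -7
n4.2 (MIN): min(-1, -5) = -5
n4 (MAX): max(-7, -5) = -5

-5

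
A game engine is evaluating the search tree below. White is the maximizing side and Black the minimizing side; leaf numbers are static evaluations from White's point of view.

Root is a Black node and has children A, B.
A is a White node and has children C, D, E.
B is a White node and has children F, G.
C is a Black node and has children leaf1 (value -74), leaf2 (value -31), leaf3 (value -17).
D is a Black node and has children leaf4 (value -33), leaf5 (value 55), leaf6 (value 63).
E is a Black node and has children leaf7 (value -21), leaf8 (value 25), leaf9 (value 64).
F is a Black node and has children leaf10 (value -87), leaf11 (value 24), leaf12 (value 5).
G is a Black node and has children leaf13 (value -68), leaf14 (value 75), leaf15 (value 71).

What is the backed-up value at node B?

-68

F (Black): min(-87, 24, 5) = -87
G (Black): min(-68, 75, 71) = -68
B (White): max(-87, -68) = -68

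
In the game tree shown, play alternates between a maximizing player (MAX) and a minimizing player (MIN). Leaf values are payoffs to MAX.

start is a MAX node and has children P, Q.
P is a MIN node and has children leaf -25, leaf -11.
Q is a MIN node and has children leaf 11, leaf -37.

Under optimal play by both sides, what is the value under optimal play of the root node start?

P (MIN): min(-25, -11) = -25
Q (MIN): min(11, -37) = -37
start (MAX): max(-25, -37) = -25

-25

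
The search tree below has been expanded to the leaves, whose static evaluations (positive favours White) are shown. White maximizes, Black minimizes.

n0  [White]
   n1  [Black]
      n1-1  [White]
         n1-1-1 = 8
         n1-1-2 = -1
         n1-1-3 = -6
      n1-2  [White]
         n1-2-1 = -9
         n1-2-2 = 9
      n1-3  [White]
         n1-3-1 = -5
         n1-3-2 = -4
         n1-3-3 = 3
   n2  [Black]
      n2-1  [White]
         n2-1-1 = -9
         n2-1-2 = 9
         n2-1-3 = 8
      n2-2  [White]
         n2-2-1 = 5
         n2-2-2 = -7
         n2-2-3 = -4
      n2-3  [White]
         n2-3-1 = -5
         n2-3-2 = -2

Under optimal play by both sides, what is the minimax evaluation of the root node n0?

n1-1 (White): max(8, -1, -6) = 8
n1-2 (White): max(-9, 9) = 9
n1-3 (White): max(-5, -4, 3) = 3
n1 (Black): min(8, 9, 3) = 3
n2-1 (White): max(-9, 9, 8) = 9
n2-2 (White): max(5, -7, -4) = 5
n2-3 (White): max(-5, -2) = -2
n2 (Black): min(9, 5, -2) = -2
n0 (White): max(3, -2) = 3

3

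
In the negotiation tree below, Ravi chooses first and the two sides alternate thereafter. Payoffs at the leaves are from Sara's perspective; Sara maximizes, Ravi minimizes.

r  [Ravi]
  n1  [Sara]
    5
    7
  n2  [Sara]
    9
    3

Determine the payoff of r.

n1 (Sara): max(5, 7) = 7
n2 (Sara): max(9, 3) = 9
r (Ravi): min(7, 9) = 7

7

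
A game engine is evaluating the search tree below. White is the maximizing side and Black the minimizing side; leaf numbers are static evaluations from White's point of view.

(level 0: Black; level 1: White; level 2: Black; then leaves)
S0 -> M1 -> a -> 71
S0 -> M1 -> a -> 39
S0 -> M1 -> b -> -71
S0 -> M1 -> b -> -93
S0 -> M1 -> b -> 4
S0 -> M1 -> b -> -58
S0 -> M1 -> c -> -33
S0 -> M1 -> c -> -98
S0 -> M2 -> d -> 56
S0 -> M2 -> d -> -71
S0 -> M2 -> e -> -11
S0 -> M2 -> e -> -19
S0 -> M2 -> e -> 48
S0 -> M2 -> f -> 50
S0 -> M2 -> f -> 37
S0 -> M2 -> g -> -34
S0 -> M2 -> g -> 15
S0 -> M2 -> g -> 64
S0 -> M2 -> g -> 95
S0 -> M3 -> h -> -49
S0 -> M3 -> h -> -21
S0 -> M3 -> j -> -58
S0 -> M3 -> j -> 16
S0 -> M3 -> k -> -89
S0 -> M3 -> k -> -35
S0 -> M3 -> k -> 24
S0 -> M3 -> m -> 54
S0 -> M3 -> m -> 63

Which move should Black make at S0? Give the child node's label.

a (Black): min(71, 39) = 39
b (Black): min(-71, -93, 4, -58) = -93
c (Black): min(-33, -98) = -98
M1 (White): max(39, -93, -98) = 39
d (Black): min(56, -71) = -71
e (Black): min(-11, -19, 48) = -19
f (Black): min(50, 37) = 37
g (Black): min(-34, 15, 64, 95) = -34
M2 (White): max(-71, -19, 37, -34) = 37
h (Black): min(-49, -21) = -49
j (Black): min(-58, 16) = -58
k (Black): min(-89, -35, 24) = -89
m (Black): min(54, 63) = 54
M3 (White): max(-49, -58, -89, 54) = 54
S0 (Black): min(39, 37, 54) = 37
Black at S0 wants the lowest of {M1=39, M2=37, M3=54}, so chooses M2.

M2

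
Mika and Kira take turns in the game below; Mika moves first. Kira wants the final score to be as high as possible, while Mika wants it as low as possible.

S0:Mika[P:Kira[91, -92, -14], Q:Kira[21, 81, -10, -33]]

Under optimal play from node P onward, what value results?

P (Kira): max(91, -92, -14) = 91

91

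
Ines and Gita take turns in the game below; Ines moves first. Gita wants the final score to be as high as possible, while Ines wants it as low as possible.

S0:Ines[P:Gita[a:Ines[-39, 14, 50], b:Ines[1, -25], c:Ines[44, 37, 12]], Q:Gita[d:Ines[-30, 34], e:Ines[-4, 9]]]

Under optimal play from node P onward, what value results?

12

a (Ines): min(-39, 14, 50) = -39
b (Ines): min(1, -25) = -25
c (Ines): min(44, 37, 12) = 12
P (Gita): max(-39, -25, 12) = 12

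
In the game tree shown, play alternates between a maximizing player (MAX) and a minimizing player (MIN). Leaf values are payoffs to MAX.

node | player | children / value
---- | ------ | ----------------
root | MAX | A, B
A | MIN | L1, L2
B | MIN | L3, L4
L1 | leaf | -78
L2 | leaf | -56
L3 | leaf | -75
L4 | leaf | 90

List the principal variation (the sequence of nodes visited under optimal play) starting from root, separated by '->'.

A (MIN): min(-78, -56) = -78
B (MIN): min(-75, 90) = -75
root (MAX): max(-78, -75) = -75
At root, MAX picks B (highest: -75).
At B, MIN picks L3 (lowest: -75).
Terminal value -75.

root -> B -> L3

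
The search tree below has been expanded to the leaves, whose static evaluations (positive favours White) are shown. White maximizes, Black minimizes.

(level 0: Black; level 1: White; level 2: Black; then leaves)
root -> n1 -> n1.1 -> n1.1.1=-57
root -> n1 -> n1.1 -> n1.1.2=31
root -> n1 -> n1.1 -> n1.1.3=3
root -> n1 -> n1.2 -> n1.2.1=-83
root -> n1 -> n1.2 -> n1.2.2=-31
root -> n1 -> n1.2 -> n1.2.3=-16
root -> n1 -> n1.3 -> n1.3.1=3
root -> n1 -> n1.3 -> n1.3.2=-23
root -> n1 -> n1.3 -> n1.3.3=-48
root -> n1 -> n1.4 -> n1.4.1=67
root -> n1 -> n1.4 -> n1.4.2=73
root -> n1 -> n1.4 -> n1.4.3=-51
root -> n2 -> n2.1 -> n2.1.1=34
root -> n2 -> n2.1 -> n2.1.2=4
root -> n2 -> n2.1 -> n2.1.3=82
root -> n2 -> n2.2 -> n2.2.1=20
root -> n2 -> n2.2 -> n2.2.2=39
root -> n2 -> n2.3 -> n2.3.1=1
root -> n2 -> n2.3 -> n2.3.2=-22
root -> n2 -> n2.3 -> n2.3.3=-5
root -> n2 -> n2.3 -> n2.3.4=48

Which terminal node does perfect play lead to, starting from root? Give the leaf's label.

n1.3.3

n1.1 (Black): min(-57, 31, 3) = -57
n1.2 (Black): min(-83, -31, -16) = -83
n1.3 (Black): min(3, -23, -48) = -48
n1.4 (Black): min(67, 73, -51) = -51
n1 (White): max(-57, -83, -48, -51) = -48
n2.1 (Black): min(34, 4, 82) = 4
n2.2 (Black): min(20, 39) = 20
n2.3 (Black): min(1, -22, -5, 48) = -22
n2 (White): max(4, 20, -22) = 20
root (Black): min(-48, 20) = -48
At root, Black picks n1 (lowest: -48).
At n1, White picks n1.3 (highest: -48).
At n1.3, Black picks n1.3.3 (lowest: -48).
Terminal value -48.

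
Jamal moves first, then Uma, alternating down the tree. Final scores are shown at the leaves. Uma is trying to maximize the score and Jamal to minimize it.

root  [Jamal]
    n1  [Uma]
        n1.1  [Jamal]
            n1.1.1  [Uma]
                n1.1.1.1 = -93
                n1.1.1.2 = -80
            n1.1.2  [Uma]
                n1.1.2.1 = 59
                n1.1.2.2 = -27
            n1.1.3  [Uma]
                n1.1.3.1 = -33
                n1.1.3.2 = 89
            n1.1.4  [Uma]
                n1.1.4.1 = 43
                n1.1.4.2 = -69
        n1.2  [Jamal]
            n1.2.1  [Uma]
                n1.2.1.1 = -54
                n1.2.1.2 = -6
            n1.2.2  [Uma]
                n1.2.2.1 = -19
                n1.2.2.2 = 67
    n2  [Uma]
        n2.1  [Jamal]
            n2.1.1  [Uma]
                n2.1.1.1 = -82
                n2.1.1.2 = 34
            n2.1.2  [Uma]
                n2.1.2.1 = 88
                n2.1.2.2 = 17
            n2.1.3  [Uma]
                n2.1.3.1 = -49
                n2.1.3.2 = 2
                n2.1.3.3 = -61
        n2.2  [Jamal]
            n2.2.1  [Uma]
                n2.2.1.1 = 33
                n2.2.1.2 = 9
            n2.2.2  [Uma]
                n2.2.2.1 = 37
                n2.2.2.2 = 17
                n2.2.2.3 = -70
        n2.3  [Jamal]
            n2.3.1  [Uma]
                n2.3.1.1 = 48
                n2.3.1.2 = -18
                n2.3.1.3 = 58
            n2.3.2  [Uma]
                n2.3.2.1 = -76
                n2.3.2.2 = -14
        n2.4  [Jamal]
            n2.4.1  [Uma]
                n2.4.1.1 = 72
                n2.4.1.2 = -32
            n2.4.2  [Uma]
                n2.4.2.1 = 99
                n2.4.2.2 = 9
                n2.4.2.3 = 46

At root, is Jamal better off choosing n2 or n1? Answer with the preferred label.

n2.1.1 (Uma): max(-82, 34) = 34
n2.1.2 (Uma): max(88, 17) = 88
n2.1.3 (Uma): max(-49, 2, -61) = 2
n2.1 (Jamal): min(34, 88, 2) = 2
n2.2.1 (Uma): max(33, 9) = 33
n2.2.2 (Uma): max(37, 17, -70) = 37
n2.2 (Jamal): min(33, 37) = 33
n2.3.1 (Uma): max(48, -18, 58) = 58
n2.3.2 (Uma): max(-76, -14) = -14
n2.3 (Jamal): min(58, -14) = -14
n2.4.1 (Uma): max(72, -32) = 72
n2.4.2 (Uma): max(99, 9, 46) = 99
n2.4 (Jamal): min(72, 99) = 72
n2 (Uma): max(2, 33, -14, 72) = 72
n1.1.1 (Uma): max(-93, -80) = -80
n1.1.2 (Uma): max(59, -27) = 59
n1.1.3 (Uma): max(-33, 89) = 89
n1.1.4 (Uma): max(43, -69) = 43
n1.1 (Jamal): min(-80, 59, 89, 43) = -80
n1.2.1 (Uma): max(-54, -6) = -6
n1.2.2 (Uma): max(-19, 67) = 67
n1.2 (Jamal): min(-6, 67) = -6
n1 (Uma): max(-80, -6) = -6
Jamal prefers the lower value; n2=72, n1=-6. n1 is better since -6 < 72.

n1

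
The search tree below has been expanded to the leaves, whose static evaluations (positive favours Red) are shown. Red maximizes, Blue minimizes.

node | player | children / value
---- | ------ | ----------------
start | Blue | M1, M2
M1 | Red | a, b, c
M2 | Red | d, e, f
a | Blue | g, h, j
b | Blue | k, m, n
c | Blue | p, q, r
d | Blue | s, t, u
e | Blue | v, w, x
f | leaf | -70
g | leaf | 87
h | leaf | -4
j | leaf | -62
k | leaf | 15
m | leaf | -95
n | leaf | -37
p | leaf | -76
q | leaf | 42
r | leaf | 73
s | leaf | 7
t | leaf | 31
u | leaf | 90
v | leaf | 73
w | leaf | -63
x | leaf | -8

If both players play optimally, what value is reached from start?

a (Blue): min(87, -4, -62) = -62
b (Blue): min(15, -95, -37) = -95
c (Blue): min(-76, 42, 73) = -76
M1 (Red): max(-62, -95, -76) = -62
d (Blue): min(7, 31, 90) = 7
e (Blue): min(73, -63, -8) = -63
M2 (Red): max(7, -63, -70) = 7
start (Blue): min(-62, 7) = -62

-62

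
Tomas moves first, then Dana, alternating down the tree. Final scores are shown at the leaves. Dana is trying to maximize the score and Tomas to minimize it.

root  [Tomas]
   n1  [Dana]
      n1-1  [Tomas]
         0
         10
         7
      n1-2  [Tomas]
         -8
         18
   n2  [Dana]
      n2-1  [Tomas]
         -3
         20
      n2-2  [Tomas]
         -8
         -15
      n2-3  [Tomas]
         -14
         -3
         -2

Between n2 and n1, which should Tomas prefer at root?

n2-1 (Tomas): min(-3, 20) = -3
n2-2 (Tomas): min(-8, -15) = -15
n2-3 (Tomas): min(-14, -3, -2) = -14
n2 (Dana): max(-3, -15, -14) = -3
n1-1 (Tomas): min(0, 10, 7) = 0
n1-2 (Tomas): min(-8, 18) = -8
n1 (Dana): max(0, -8) = 0
Tomas prefers the lower value; n2=-3, n1=0. n2 is better since -3 < 0.

n2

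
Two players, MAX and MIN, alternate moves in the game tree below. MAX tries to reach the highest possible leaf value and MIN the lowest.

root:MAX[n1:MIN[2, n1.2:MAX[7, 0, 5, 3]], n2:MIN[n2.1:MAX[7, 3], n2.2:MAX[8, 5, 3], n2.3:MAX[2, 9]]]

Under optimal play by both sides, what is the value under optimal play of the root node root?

7

n1.2 (MAX): max(7, 0, 5, 3) = 7
n1 (MIN): min(2, 7) = 2
n2.1 (MAX): max(7, 3) = 7
n2.2 (MAX): max(8, 5, 3) = 8
n2.3 (MAX): max(2, 9) = 9
n2 (MIN): min(7, 8, 9) = 7
root (MAX): max(2, 7) = 7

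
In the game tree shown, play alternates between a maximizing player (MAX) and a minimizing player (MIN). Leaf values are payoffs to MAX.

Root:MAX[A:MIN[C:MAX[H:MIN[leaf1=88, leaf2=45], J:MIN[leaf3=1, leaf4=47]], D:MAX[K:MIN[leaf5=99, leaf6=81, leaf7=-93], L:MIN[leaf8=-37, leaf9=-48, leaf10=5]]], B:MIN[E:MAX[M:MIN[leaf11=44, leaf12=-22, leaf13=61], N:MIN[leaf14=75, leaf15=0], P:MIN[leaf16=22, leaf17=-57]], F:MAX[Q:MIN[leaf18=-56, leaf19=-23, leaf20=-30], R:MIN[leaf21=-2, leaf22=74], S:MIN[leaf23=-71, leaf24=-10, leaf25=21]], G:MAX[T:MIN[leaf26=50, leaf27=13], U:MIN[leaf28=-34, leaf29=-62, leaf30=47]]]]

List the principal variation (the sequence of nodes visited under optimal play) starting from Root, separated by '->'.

H (MIN): min(88, 45) = 45
J (MIN): min(1, 47) = 1
C (MAX): max(45, 1) = 45
K (MIN): min(99, 81, -93) = -93
L (MIN): min(-37, -48, 5) = -48
D (MAX): max(-93, -48) = -48
A (MIN): min(45, -48) = -48
M (MIN): min(44, -22, 61) = -22
N (MIN): min(75, 0) = 0
P (MIN): min(22, -57) = -57
E (MAX): max(-22, 0, -57) = 0
Q (MIN): min(-56, -23, -30) = -56
R (MIN): min(-2, 74) = -2
S (MIN): min(-71, -10, 21) = -71
F (MAX): max(-56, -2, -71) = -2
T (MIN): min(50, 13) = 13
U (MIN): min(-34, -62, 47) = -62
G (MAX): max(13, -62) = 13
B (MIN): min(0, -2, 13) = -2
Root (MAX): max(-48, -2) = -2
At Root, MAX picks B (highest: -2).
At B, MIN picks F (lowest: -2).
At F, MAX picks R (highest: -2).
At R, MIN picks leaf21 (lowest: -2).
Terminal value -2.

Root -> B -> F -> R -> leaf21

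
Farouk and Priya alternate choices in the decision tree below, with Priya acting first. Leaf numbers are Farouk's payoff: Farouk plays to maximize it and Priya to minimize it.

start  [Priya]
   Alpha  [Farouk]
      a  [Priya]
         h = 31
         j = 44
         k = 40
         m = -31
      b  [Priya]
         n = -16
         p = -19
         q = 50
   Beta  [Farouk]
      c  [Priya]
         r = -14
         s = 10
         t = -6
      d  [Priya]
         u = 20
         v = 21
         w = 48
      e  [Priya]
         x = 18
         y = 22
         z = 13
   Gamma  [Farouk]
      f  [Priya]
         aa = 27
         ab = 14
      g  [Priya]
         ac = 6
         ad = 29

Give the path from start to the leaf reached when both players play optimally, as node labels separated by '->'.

a (Priya): min(31, 44, 40, -31) = -31
b (Priya): min(-16, -19, 50) = -19
Alpha (Farouk): max(-31, -19) = -19
c (Priya): min(-14, 10, -6) = -14
d (Priya): min(20, 21, 48) = 20
e (Priya): min(18, 22, 13) = 13
Beta (Farouk): max(-14, 20, 13) = 20
f (Priya): min(27, 14) = 14
g (Priya): min(6, 29) = 6
Gamma (Farouk): max(14, 6) = 14
start (Priya): min(-19, 20, 14) = -19
At start, Priya picks Alpha (lowest: -19).
At Alpha, Farouk picks b (highest: -19).
At b, Priya picks p (lowest: -19).
Terminal value -19.

start -> Alpha -> b -> p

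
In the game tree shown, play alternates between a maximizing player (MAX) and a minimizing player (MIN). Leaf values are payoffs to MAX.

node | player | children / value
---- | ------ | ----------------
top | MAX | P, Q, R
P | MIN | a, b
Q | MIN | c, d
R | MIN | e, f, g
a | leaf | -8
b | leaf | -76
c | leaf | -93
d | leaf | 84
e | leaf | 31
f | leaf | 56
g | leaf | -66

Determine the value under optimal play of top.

-66

P (MIN): min(-8, -76) = -76
Q (MIN): min(-93, 84) = -93
R (MIN): min(31, 56, -66) = -66
top (MAX): max(-76, -93, -66) = -66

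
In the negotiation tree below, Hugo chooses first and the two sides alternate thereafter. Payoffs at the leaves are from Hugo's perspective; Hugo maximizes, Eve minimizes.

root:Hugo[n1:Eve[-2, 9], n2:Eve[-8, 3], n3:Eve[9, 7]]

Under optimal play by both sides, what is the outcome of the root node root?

7

n1 (Eve): min(-2, 9) = -2
n2 (Eve): min(-8, 3) = -8
n3 (Eve): min(9, 7) = 7
root (Hugo): max(-2, -8, 7) = 7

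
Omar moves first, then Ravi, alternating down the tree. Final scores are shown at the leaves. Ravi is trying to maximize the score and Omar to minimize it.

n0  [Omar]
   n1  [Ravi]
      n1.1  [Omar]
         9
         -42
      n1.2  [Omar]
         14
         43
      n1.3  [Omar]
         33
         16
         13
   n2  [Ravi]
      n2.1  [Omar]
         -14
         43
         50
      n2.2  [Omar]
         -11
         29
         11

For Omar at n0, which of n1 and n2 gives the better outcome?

n1.1 (Omar): min(9, -42) = -42
n1.2 (Omar): min(14, 43) = 14
n1.3 (Omar): min(33, 16, 13) = 13
n1 (Ravi): max(-42, 14, 13) = 14
n2.1 (Omar): min(-14, 43, 50) = -14
n2.2 (Omar): min(-11, 29, 11) = -11
n2 (Ravi): max(-14, -11) = -11
Omar prefers the lower value; n1=14, n2=-11. n2 is better since -11 < 14.

n2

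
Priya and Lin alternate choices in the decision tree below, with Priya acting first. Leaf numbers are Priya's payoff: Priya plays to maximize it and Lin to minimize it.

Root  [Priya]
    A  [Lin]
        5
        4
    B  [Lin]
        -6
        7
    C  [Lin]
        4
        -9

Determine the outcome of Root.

A (Lin): min(5, 4) = 4
B (Lin): min(-6, 7) = -6
C (Lin): min(4, -9) = -9
Root (Priya): max(4, -6, -9) = 4

4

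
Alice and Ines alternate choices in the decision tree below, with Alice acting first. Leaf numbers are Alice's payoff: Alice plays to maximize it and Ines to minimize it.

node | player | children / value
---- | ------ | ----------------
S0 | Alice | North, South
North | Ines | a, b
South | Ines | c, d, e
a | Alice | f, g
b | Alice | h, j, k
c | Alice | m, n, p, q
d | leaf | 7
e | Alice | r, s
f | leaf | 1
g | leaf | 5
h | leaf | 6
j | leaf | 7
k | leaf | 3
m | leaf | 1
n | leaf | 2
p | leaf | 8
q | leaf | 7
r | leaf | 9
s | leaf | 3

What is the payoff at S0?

a (Alice): max(1, 5) = 5
b (Alice): max(6, 7, 3) = 7
North (Ines): min(5, 7) = 5
c (Alice): max(1, 2, 8, 7) = 8
e (Alice): max(9, 3) = 9
South (Ines): min(8, 7, 9) = 7
S0 (Alice): max(5, 7) = 7

7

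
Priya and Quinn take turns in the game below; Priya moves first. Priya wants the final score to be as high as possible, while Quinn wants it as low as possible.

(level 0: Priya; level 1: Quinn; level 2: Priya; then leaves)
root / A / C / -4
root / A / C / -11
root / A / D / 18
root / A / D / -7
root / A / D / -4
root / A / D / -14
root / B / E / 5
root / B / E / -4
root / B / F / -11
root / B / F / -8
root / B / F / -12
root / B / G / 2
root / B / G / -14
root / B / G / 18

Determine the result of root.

C (Priya): max(-4, -11) = -4
D (Priya): max(18, -7, -4, -14) = 18
A (Quinn): min(-4, 18) = -4
E (Priya): max(5, -4) = 5
F (Priya): max(-11, -8, -12) = -8
G (Priya): max(2, -14, 18) = 18
B (Quinn): min(5, -8, 18) = -8
root (Priya): max(-4, -8) = -4

-4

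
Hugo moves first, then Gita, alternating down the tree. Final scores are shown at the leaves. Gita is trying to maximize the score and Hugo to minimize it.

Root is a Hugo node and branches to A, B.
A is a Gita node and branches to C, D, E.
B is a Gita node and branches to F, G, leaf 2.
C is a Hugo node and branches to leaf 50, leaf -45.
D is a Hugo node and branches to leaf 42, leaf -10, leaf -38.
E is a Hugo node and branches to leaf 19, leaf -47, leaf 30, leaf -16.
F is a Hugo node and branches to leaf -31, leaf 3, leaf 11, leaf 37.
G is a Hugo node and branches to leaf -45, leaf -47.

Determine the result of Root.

-38

C (Hugo): min(50, -45) = -45
D (Hugo): min(42, -10, -38) = -38
E (Hugo): min(19, -47, 30, -16) = -47
A (Gita): max(-45, -38, -47) = -38
F (Hugo): min(-31, 3, 11, 37) = -31
G (Hugo): min(-45, -47) = -47
B (Gita): max(-31, -47, 2) = 2
Root (Hugo): min(-38, 2) = -38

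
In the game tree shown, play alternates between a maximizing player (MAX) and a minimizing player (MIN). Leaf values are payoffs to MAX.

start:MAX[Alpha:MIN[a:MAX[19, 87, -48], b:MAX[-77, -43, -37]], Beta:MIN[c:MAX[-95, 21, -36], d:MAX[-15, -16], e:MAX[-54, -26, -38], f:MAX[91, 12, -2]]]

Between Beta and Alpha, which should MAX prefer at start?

c (MAX): max(-95, 21, -36) = 21
d (MAX): max(-15, -16) = -15
e (MAX): max(-54, -26, -38) = -26
f (MAX): max(91, 12, -2) = 91
Beta (MIN): min(21, -15, -26, 91) = -26
a (MAX): max(19, 87, -48) = 87
b (MAX): max(-77, -43, -37) = -37
Alpha (MIN): min(87, -37) = -37
MAX prefers the higher value; Beta=-26, Alpha=-37. Beta is better since -26 > -37.

Beta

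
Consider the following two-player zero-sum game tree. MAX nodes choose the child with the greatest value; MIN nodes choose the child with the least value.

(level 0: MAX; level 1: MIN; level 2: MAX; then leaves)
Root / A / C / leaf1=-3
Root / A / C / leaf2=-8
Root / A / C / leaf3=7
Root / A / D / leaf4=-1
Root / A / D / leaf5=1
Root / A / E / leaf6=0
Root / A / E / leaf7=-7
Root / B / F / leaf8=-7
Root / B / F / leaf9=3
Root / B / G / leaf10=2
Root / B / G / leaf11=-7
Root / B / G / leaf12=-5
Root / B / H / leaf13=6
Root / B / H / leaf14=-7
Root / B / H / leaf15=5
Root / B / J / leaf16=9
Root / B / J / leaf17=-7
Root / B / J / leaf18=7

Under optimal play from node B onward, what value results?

2

F (MAX): max(-7, 3) = 3
G (MAX): max(2, -7, -5) = 2
H (MAX): max(6, -7, 5) = 6
J (MAX): max(9, -7, 7) = 9
B (MIN): min(3, 2, 6, 9) = 2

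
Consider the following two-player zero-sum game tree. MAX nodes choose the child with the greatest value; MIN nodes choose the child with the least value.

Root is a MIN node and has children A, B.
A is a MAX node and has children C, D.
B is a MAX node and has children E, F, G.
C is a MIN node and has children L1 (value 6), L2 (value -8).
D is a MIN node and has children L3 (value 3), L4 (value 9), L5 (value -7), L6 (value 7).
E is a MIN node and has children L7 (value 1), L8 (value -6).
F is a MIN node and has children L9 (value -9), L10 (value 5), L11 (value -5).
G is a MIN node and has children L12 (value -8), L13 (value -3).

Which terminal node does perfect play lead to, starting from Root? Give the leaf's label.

C (MIN): min(6, -8) = -8
D (MIN): min(3, 9, -7, 7) = -7
A (MAX): max(-8, -7) = -7
E (MIN): min(1, -6) = -6
F (MIN): min(-9, 5, -5) = -9
G (MIN): min(-8, -3) = -8
B (MAX): max(-6, -9, -8) = -6
Root (MIN): min(-7, -6) = -7
At Root, MIN picks A (lowest: -7).
At A, MAX picks D (highest: -7).
At D, MIN picks L5 (lowest: -7).
Terminal value -7.

L5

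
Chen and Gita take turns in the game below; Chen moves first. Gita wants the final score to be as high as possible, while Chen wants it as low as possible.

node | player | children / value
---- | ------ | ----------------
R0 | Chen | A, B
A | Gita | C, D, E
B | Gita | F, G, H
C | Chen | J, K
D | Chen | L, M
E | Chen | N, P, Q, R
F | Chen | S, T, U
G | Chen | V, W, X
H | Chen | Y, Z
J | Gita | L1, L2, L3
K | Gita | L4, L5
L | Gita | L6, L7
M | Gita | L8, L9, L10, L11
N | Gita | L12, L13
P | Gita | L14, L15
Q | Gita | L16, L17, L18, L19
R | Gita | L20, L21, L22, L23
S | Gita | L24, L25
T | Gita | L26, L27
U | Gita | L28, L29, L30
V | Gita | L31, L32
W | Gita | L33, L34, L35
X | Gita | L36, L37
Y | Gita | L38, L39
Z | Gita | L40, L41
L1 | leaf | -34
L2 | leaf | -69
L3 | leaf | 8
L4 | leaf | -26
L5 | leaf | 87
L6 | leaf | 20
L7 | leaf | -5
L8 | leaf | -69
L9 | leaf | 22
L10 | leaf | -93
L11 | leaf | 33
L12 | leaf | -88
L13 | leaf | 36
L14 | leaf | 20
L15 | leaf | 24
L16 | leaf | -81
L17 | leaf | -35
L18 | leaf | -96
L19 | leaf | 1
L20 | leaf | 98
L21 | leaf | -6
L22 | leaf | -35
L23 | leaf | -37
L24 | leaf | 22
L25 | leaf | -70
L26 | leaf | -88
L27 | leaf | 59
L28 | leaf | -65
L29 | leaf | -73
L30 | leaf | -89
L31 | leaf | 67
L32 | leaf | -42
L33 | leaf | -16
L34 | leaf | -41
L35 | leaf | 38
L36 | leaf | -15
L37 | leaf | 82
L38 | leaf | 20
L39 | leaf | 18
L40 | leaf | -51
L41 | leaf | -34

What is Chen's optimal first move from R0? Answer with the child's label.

A

J (Gita): max(-34, -69, 8) = 8
K (Gita): max(-26, 87) = 87
C (Chen): min(8, 87) = 8
L (Gita): max(20, -5) = 20
M (Gita): max(-69, 22, -93, 33) = 33
D (Chen): min(20, 33) = 20
N (Gita): max(-88, 36) = 36
P (Gita): max(20, 24) = 24
Q (Gita): max(-81, -35, -96, 1) = 1
R (Gita): max(98, -6, -35, -37) = 98
E (Chen): min(36, 24, 1, 98) = 1
A (Gita): max(8, 20, 1) = 20
S (Gita): max(22, -70) = 22
T (Gita): max(-88, 59) = 59
U (Gita): max(-65, -73, -89) = -65
F (Chen): min(22, 59, -65) = -65
V (Gita): max(67, -42) = 67
W (Gita): max(-16, -41, 38) = 38
X (Gita): max(-15, 82) = 82
G (Chen): min(67, 38, 82) = 38
Y (Gita): max(20, 18) = 20
Z (Gita): max(-51, -34) = -34
H (Chen): min(20, -34) = -34
B (Gita): max(-65, 38, -34) = 38
R0 (Chen): min(20, 38) = 20
Chen at R0 wants the lowest of {A=20, B=38}, so chooses A.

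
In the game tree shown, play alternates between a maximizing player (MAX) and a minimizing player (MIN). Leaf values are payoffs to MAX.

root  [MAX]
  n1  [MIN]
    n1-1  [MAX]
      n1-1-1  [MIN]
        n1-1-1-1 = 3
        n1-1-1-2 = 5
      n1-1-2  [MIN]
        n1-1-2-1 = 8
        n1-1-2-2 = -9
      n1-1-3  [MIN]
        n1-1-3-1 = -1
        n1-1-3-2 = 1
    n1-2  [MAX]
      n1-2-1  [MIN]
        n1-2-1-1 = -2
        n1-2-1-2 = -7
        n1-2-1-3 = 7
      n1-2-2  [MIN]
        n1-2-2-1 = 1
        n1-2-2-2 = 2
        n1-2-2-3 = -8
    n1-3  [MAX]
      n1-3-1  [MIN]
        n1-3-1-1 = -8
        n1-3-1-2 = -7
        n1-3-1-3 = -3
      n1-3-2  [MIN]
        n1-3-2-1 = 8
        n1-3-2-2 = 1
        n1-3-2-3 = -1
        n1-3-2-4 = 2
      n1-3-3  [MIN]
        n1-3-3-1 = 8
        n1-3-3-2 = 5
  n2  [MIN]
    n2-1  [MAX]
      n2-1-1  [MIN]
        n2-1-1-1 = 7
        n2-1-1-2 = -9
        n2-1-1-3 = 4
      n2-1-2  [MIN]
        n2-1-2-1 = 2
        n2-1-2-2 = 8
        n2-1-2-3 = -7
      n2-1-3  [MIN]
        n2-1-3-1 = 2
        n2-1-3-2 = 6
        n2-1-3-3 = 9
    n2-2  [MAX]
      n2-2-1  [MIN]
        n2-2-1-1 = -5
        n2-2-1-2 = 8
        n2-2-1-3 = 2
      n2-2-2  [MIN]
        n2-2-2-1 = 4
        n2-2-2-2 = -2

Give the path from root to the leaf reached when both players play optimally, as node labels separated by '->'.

root -> n2 -> n2-2 -> n2-2-2 -> n2-2-2-2

n1-1-1 (MIN): min(3, 5) = 3
n1-1-2 (MIN): min(8, -9) = -9
n1-1-3 (MIN): min(-1, 1) = -1
n1-1 (MAX): max(3, -9, -1) = 3
n1-2-1 (MIN): min(-2, -7, 7) = -7
n1-2-2 (MIN): min(1, 2, -8) = -8
n1-2 (MAX): max(-7, -8) = -7
n1-3-1 (MIN): min(-8, -7, -3) = -8
n1-3-2 (MIN): min(8, 1, -1, 2) = -1
n1-3-3 (MIN): min(8, 5) = 5
n1-3 (MAX): max(-8, -1, 5) = 5
n1 (MIN): min(3, -7, 5) = -7
n2-1-1 (MIN): min(7, -9, 4) = -9
n2-1-2 (MIN): min(2, 8, -7) = -7
n2-1-3 (MIN): min(2, 6, 9) = 2
n2-1 (MAX): max(-9, -7, 2) = 2
n2-2-1 (MIN): min(-5, 8, 2) = -5
n2-2-2 (MIN): min(4, -2) = -2
n2-2 (MAX): max(-5, -2) = -2
n2 (MIN): min(2, -2) = -2
root (MAX): max(-7, -2) = -2
At root, MAX picks n2 (highest: -2).
At n2, MIN picks n2-2 (lowest: -2).
At n2-2, MAX picks n2-2-2 (highest: -2).
At n2-2-2, MIN picks n2-2-2-2 (lowest: -2).
Terminal value -2.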